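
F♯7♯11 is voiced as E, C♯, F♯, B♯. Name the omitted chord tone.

F♯7♯11 = F♯, A♯, C♯, E, B♯. The voicing lacks the 3rd (major 3rd), A♯.

A♯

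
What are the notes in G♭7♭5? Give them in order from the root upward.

Gb, Bb, Dbb, Fb

G♭7♭5 is a dominant seventh flat five built on Gb.
- root: Gb
- major 3rd: Bb
- diminished 5th: Dbb
- minor 7th: Fb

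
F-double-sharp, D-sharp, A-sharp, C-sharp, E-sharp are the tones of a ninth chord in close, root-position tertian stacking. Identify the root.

D-sharp

Stacking in thirds gives D-sharp – F-double-sharp – A-sharp – C-sharp – E-sharp, so D-sharp is the root — D-sharp dominant ninth.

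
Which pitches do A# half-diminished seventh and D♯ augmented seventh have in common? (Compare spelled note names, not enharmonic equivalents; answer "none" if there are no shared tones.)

A# half-diminished seventh = A♯, C♯, E, G♯.
D♯ augmented seventh = D♯, F𝄪, A𝄪, C♯.
Shared: C♯.

C♯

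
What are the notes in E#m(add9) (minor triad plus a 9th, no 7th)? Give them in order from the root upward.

E♯ G♯ B♯ F𝄪

E#m(add9) is a minor added-ninth built on E♯.
E♯ — root
G♯ — minor 3rd
B♯ — perfect 5th
F𝄪 — major 9th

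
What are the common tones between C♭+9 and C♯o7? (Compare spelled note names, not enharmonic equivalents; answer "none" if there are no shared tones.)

C♭+9 = Cb, Eb, G, Bbb, Db.
C♯o7 = C#, E, G, Bb.
Shared: G.

G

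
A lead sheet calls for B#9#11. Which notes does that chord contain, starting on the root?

B# – D## – F## – A# – C## – E##

Root B#, quality dominant ninth sharp eleven:
- root: B#
- major 3rd: D##
- perfect 5th: F##
- minor 7th: A#
- major 9th: C##
- augmented 11th: E##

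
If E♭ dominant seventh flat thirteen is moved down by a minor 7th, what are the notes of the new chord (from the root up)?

E-flat down a minor 7th → F. New chord: F dominant seventh flat thirteen.
Root: F
Major 3rd (3rd): A
Perfect 5th (5th): C
Minor 7th (7th): E-flat
Minor 13th (13th): D-flat

F  A  C  E-flat  D-flat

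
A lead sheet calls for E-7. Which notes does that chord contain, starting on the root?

E – G – B – D

E-7: minor seventh on E.
- root: E
- minor 3rd: G
- perfect 5th: B
- minor 7th: D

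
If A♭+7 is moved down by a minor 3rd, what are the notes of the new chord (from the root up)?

F  A  C#  Eb

Transposed root: Ab → F (minor 3rd down). So we spell F augmented seventh:
root → F
3rd (major 3rd) → A
5th (augmented 5th) → C#
7th (minor 7th) → Eb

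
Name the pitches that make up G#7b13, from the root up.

Root G#, quality dominant seventh flat thirteen:
Root: G#
Major 3rd (3rd): B#
Perfect 5th (5th): D#
Minor 7th (7th): F#
Minor 13th (13th): E

G# – B# – D# – F# – E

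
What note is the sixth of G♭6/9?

Eb

G♭6/9 is built on Gb; its 6th is a major 6th above the root.
A sixth above G uses the letter E, and the major 6th above Gb is Eb.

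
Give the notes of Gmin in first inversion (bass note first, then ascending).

Gmin = G–Bb–D; first inversion → third (Bb) lowest.

Bb, D, G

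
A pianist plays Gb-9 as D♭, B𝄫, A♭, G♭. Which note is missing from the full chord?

F♭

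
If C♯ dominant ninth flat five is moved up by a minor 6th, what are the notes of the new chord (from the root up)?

C-sharp up a minor 6th → A. New chord: A dominant ninth flat five.
root → A
3rd (major 3rd) → C-sharp
5th (diminished 5th) → E-flat
7th (minor 7th) → G
9th (major 9th) → B

A  C-sharp  E-flat  G  B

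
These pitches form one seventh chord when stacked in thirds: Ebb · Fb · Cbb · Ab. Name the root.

Arranged so that each adjacent pair is a third by letter name: Fb – Ab – Cbb – Ebb.
The bottom of that stack, Fb, is the root (this is Fb dominant seventh flat five).

Fb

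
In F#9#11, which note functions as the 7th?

F#9#11 is built on F#; its 7th is a minor 7th above the root.
A seventh above F uses the letter E, and the minor 7th above F# is E.

E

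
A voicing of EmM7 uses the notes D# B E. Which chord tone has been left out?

G

The full EmM7 chord is E, G, B, D#.
Comparing with the voicing, the minor 3rd (3rd) — G — is absent.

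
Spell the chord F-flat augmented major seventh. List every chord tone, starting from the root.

F-flat augmented major seventh: augmented major seventh on F-flat.
root → F-flat
3rd (major 3rd) → A-flat
5th (augmented 5th) → C
7th (major 7th) → E-flat

F-flat  A-flat  C  E-flat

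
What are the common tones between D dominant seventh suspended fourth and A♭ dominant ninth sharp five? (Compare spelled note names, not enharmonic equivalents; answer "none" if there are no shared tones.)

D dominant seventh suspended fourth = D, G, A, C.
A♭ dominant ninth sharp five = A♭, C, E, G♭, B♭.
Shared: C.

C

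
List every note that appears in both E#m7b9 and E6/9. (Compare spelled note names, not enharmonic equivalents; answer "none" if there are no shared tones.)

G# – F#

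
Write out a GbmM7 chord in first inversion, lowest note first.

Bbb – Db – F – Gb

In root position, GbmM7 is Gb–Bbb–Db–F.
First inversion puts the third (Bbb) in the bass.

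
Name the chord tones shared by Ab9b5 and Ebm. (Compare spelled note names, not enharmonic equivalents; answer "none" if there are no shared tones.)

Ab9b5 = Ab, C, Ebb, Gb, Bb.
Ebm = Eb, Gb, Bb.
Shared: Gb, Bb.

Gb, Bb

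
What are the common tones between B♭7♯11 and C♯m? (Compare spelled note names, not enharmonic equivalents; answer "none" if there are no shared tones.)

B♭7♯11 = B♭, D, F, A♭, E.
C♯m = C♯, E, G♯.
Shared: E.

E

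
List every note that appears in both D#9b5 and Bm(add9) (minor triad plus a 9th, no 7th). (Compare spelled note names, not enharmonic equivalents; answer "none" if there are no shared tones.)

C#

D#9b5: D# F## A C# E#
Bm(add9): B D F# C#
Common to both → C#.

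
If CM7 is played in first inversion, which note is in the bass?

E

CM7 in root position is C–E–G–B.
First inversion places the third in the bass, which is E.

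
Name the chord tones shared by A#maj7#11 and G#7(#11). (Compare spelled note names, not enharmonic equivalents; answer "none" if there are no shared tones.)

A#maj7#11 = A#, C##, E#, G##, D##.
G#7(#11) = G#, B#, D#, F#, C##.
Shared: C##.

C##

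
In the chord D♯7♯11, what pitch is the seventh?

D♯7♯11 is built on D♯; its 7th is a minor 7th above the root.
A seventh above D uses the letter C, and the minor 7th above D♯ is C♯.

C♯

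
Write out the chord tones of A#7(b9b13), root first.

Root A#, quality dominant seventh flat nine flat thirteen:
A# — root
C## — major 3rd
E# — perfect 5th
G# — minor 7th
B — minor 9th
F# — minor 13th

A#  C##  E#  G#  B  F#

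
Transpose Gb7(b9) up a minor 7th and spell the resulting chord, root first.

F♭  A♭  C♭  E𝄫  G𝄫

A minor 7th up from G♭ is F♭, so the new chord is F♭ dominant seventh flat nine.
Root: F♭
Major 3rd (3rd): A♭
Perfect 5th (5th): C♭
Minor 7th (7th): E𝄫
Minor 9th (9th): G𝄫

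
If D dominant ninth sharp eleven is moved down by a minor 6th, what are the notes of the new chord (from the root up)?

A minor 6th down from D is F#, so the new chord is F# dominant ninth sharp eleven.
Root: F#
Major 3rd (3rd): A#
Perfect 5th (5th): C#
Minor 7th (7th): E
Major 9th (9th): G#
Augmented 11th (11th): B#

F# – A# – C# – E – G# – B#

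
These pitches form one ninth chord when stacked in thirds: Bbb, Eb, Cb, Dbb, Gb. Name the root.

Cb

Arranged so that each adjacent pair is a third by letter name: Cb – Eb – Gb – Bbb – Dbb.
The bottom of that stack, Cb, is the root (this is Cb dominant seventh flat nine).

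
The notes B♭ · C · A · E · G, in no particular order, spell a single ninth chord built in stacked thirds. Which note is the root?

Stacking in thirds gives A – C – E – G – B♭, so A is the root — A minor seventh flat nine.

A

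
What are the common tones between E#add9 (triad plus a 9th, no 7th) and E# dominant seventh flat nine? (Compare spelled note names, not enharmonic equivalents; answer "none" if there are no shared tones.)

E#add9: E♯ G𝄪 B♯ F𝄪
E# dominant seventh flat nine: E♯ G𝄪 B♯ D♯ F♯
Common to both → E♯, G𝄪, B♯.

E♯  G𝄪  B♯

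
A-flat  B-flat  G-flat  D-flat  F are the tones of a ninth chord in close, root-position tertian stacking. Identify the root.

G-flat

Arranged so that each adjacent pair is a third by letter name: G-flat – B-flat – D-flat – F – A-flat.
The bottom of that stack, G-flat, is the root (this is G-flat major ninth).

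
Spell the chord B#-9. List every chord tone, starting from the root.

B#, D#, F##, A#, C##

B#-9: minor ninth on B#.
B# — root
D# — minor 3rd
F## — perfect 5th
A# — minor 7th
C## — major 9th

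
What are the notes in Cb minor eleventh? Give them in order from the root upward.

Cb minor eleventh: minor eleventh on C-flat.
root → C-flat
3rd (minor 3rd) → E-double-flat
5th (perfect 5th) → G-flat
7th (minor 7th) → B-double-flat
9th (major 9th) → D-flat
11th (perfect 11th) → F-flat

C-flat, E-double-flat, G-flat, B-double-flat, D-flat, F-flat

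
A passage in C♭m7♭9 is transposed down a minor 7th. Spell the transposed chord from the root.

Cb down a minor 7th → Db. New chord: Db minor seventh flat nine.
Db — root
Fb — minor 3rd
Ab — perfect 5th
Cb — minor 7th
Ebb — minor 9th

Db  Fb  Ab  Cb  Ebb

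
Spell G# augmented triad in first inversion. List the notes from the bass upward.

In root position, G# augmented triad is G♯–B♯–D𝄪.
First inversion puts the third (B♯) in the bass.

B♯, D𝄪, G♯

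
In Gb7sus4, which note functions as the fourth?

C♭

Gb7sus4 is built on G♭; its 4th is a perfect 4th above the root.
A fourth above G uses the letter C, and the perfect 4th above G♭ is C♭.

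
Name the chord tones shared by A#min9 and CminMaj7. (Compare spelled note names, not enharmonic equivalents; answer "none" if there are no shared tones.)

A#min9 = A#, C#, E#, G#, B#.
CminMaj7 = C, Eb, G, B.
Shared: none.

none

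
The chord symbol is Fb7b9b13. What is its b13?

Root of Fb7b9b13 = Fb. The 13th is a minor 13th: Fb up a minor 13th → Dbb.

Dbb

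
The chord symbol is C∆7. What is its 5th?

G

Root of C∆7 = C. The 5th is a perfect 5th: C up a perfect 5th → G.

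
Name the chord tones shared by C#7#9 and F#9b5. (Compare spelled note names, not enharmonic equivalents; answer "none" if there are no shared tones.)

G#

C#7#9 = C#, E#, G#, B, D##.
F#9b5 = F#, A#, C, E, G#.
Shared: G#.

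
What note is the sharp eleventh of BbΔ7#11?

E

BbΔ7#11 is built on B♭; its 11th is an augmented 11th above the root.
A fourth above B uses the letter E, and the augmented 11th above B♭ is E.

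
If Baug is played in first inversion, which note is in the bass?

D#

Baug = B–D#–F##. First inversion → third in the bass = D#.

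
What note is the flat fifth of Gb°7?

Root of Gb°7 = Gb. The 5th is a diminished 5th: Gb up a diminished 5th → Dbb.

Dbb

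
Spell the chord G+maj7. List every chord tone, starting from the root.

G+maj7 is an augmented major seventh built on G.
G — root
B — major 3rd
D♯ — augmented 5th
F♯ — major 7th

G, B, D♯, F♯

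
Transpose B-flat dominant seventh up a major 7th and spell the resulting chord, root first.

A, C#, E, G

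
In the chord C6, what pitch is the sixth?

C6 is built on C; its 6th is a major 6th above the root.
A sixth above C uses the letter A, and the major 6th above C is A.

A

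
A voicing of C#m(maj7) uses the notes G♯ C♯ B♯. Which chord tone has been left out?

E

C#m(maj7) = C♯, E, G♯, B♯. The voicing lacks the 3rd (minor 3rd), E.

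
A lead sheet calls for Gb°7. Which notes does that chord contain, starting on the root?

Gb°7: diminished seventh on Gb.
Gb — root
Bbb — minor 3rd
Dbb — diminished 5th
Fbb — diminished 7th

Gb, Bbb, Dbb, Fbb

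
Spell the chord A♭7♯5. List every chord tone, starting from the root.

A♭, C, E, G♭

A♭7♯5 is an augmented seventh built on A♭.
- root: A♭
- major 3rd: C
- augmented 5th: E
- minor 7th: G♭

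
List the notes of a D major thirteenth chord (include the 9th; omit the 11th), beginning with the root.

D, F-sharp, A, C-sharp, E, B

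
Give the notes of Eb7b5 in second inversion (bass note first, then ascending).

In root position, Eb7b5 is E♭–G–B𝄫–D♭.
Second inversion puts the fifth (B𝄫) in the bass.

B𝄫, D♭, E♭, G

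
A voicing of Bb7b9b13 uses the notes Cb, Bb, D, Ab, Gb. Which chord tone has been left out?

F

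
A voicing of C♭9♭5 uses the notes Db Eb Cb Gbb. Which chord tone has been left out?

Bbb

The full C♭9♭5 chord is Cb, Eb, Gbb, Bbb, Db.
Comparing with the voicing, the minor 7th (7th) — Bbb — is absent.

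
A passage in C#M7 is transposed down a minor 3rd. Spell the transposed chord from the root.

C# down a minor 3rd → A#. New chord: A# major seventh.
A# — root
C## — major 3rd
E# — perfect 5th
G## — major 7th

A# C## E# G##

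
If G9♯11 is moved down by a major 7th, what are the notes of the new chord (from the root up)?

Ab, C, Eb, Gb, Bb, D

Transposed root: G → Ab (major 7th down). So we spell Ab dominant ninth sharp eleven:
- root: Ab
- major 3rd: C
- perfect 5th: Eb
- minor 7th: Gb
- major 9th: Bb
- augmented 11th: D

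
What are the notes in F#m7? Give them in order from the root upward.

F#  A  C#  E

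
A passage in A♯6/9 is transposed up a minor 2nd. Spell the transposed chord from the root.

A# up a minor 2nd → B. New chord: B six-nine.
root → B
3rd (major 3rd) → D#
5th (perfect 5th) → F#
6th (major 6th) → G#
9th (major 9th) → C#

B – D# – F# – G# – C#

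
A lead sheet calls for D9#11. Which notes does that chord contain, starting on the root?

D – F# – A – C – E – G#

D9#11: dominant ninth sharp eleven on D.
- root: D
- major 3rd: F#
- perfect 5th: A
- minor 7th: C
- major 9th: E
- augmented 11th: G#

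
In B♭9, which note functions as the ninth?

C

B♭9 is built on B♭; its 9th is a major 9th above the root.
A second above B uses the letter C, and the major 9th above B♭ is C.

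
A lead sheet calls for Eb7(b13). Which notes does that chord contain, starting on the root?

Eb, G, Bb, Db, Cb

Root Eb, quality dominant seventh flat thirteen:
Eb — root
G — major 3rd
Bb — perfect 5th
Db — minor 7th
Cb — minor 13th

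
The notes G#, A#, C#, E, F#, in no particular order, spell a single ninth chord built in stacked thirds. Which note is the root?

F#

Stacking in thirds gives F# – A# – C# – E – G#, so F# is the root — F# dominant ninth.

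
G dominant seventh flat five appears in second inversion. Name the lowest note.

D♭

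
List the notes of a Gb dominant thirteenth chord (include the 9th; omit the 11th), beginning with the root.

G-flat, B-flat, D-flat, F-flat, A-flat, E-flat

Gb dominant thirteenth: dominant thirteenth on G-flat.
root → G-flat
3rd (major 3rd) → B-flat
5th (perfect 5th) → D-flat
7th (minor 7th) → F-flat
9th (major 9th) → A-flat
13th (major 13th) → E-flat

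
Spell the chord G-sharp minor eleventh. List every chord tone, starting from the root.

G-sharp minor eleventh is a minor eleventh built on G#.
root → G#
3rd (minor 3rd) → B
5th (perfect 5th) → D#
7th (minor 7th) → F#
9th (major 9th) → A#
11th (perfect 11th) → C#

G#  B  D#  F#  A#  C#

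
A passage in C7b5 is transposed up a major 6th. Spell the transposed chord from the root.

A major 6th up from C is A, so the new chord is A dominant seventh flat five.
A — root
C# — major 3rd
Eb — diminished 5th
G — minor 7th

A, C#, Eb, G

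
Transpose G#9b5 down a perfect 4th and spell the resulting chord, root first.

D♯, F𝄪, A, C♯, E♯

G♯ down a perfect 4th → D♯. New chord: D♯ dominant ninth flat five.
Root: D♯
Major 3rd (3rd): F𝄪
Diminished 5th (5th): A
Minor 7th (7th): C♯
Major 9th (9th): E♯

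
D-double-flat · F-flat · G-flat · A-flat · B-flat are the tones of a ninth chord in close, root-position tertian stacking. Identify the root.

G-flat

Arranged so that each adjacent pair is a third by letter name: G-flat – B-flat – D-double-flat – F-flat – A-flat.
The bottom of that stack, G-flat, is the root (this is G-flat dominant ninth flat five).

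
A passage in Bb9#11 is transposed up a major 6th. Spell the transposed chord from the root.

G – B – D – F – A – C♯

Transposed root: B♭ → G (major 6th up). So we spell G dominant ninth sharp eleven:
Root: G
Major 3rd (3rd): B
Perfect 5th (5th): D
Minor 7th (7th): F
Major 9th (9th): A
Augmented 11th (11th): C♯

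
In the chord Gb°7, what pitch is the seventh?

Fbb

Root of Gb°7 = Gb. The 7th is a diminished 7th: Gb up a diminished 7th → Fbb.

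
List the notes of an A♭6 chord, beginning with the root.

Root Ab, quality major sixth:
- root: Ab
- major 3rd: C
- perfect 5th: Eb
- major 6th: F

Ab C Eb F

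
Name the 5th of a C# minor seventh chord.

C# minor seventh is built on C#; its 5th is a perfect 5th above the root.
A fifth above C uses the letter G, and the perfect 5th above C# is G#.

G#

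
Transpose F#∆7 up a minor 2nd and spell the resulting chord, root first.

G  B  D  F#

F# up a minor 2nd → G. New chord: G major seventh.
Root: G
Major 3rd (3rd): B
Perfect 5th (5th): D
Major 7th (7th): F#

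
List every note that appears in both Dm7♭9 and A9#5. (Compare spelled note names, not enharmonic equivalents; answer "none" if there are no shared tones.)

Dm7♭9: D F A C E♭
A9#5: A C♯ E♯ G B
Common to both → A.

A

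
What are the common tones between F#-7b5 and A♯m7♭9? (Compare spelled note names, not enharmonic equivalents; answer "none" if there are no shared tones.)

none

F#-7b5 = F#, A, C, E.
A♯m7♭9 = A#, C#, E#, G#, B.
Shared: none.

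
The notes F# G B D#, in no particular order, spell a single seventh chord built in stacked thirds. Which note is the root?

G

Arranged so that each adjacent pair is a third by letter name: G – B – D# – F#.
The bottom of that stack, G, is the root (this is G augmented major seventh).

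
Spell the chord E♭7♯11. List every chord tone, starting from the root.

E♭7♯11 is a dominant seventh sharp eleven built on E♭.
E♭ — root
G — major 3rd
B♭ — perfect 5th
D♭ — minor 7th
A — augmented 11th

E♭ – G – B♭ – D♭ – A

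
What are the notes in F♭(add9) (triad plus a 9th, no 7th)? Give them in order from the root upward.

Root F♭, quality added-ninth:
Root: F♭
Major 3rd (3rd): A♭
Perfect 5th (5th): C♭
Major 9th (9th): G♭

F♭ – A♭ – C♭ – G♭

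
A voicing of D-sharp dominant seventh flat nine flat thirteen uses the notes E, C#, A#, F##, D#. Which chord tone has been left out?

B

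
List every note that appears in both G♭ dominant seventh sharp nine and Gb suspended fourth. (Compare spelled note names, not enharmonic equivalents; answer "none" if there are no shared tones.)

Gb  Db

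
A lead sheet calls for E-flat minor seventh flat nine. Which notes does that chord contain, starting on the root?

E♭ – G♭ – B♭ – D♭ – F♭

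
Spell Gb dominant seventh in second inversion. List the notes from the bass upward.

Db Fb Gb Bb

In root position, Gb dominant seventh is Gb–Bb–Db–Fb.
Second inversion puts the fifth (Db) in the bass.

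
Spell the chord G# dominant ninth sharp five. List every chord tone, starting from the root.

G-sharp – B-sharp – D-double-sharp – F-sharp – A-sharp

G# dominant ninth sharp five: dominant ninth sharp five on G-sharp.
Root: G-sharp
Major 3rd (3rd): B-sharp
Augmented 5th (5th): D-double-sharp
Minor 7th (7th): F-sharp
Major 9th (9th): A-sharp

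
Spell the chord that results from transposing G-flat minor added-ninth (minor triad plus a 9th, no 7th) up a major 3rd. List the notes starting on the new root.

Gb up a major 3rd → Bb. New chord: Bb minor added-ninth.
Root: Bb
Minor 3rd (3rd): Db
Perfect 5th (5th): F
Major 9th (9th): C

Bb, Db, F, C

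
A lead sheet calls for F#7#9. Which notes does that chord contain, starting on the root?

Root F♯, quality dominant seventh sharp nine:
Root: F♯
Major 3rd (3rd): A♯
Perfect 5th (5th): C♯
Minor 7th (7th): E
Augmented 9th (9th): G𝄪

F♯ – A♯ – C♯ – E – G𝄪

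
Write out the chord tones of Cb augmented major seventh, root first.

Cb augmented major seventh: augmented major seventh on C-flat.
root → C-flat
3rd (major 3rd) → E-flat
5th (augmented 5th) → G
7th (major 7th) → B-flat

C-flat – E-flat – G – B-flat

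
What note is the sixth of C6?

A

C6 is built on C; its 6th is a major 6th above the root.
A sixth above C uses the letter A, and the major 6th above C is A.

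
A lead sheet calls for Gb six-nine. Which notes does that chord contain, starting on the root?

Root Gb, quality six-nine:
- root: Gb
- major 3rd: Bb
- perfect 5th: Db
- major 6th: Eb
- major 9th: Ab

Gb Bb Db Eb Ab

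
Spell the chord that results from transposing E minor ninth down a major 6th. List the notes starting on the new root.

G – B-flat – D – F – A

E down a major 6th → G. New chord: G minor ninth.
G — root
B-flat — minor 3rd
D — perfect 5th
F — minor 7th
A — major 9th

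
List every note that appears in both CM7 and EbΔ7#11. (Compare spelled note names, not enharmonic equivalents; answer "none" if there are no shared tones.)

CM7 = C, E, G, B.
EbΔ7#11 = E♭, G, B♭, D, A.
Shared: G.

G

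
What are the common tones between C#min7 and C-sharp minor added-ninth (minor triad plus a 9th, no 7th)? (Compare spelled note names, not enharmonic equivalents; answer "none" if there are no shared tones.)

C#min7 = C#, E, G#, B.
C-sharp minor added-ninth = C#, E, G#, D#.
Shared: C#, E, G#.

C#  E  G#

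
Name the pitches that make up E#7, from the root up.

E# – G## – B# – D#

E#7 is a dominant seventh built on E#.
- root: E#
- major 3rd: G##
- perfect 5th: B#
- minor 7th: D#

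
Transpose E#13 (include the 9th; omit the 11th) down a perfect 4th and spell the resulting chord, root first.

B#, D##, F##, A#, C##, G##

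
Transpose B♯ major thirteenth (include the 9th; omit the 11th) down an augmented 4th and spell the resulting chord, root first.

Transposed root: B# → F# (augmented 4th down). So we spell F# major thirteenth:
- root: F#
- major 3rd: A#
- perfect 5th: C#
- major 7th: E#
- major 9th: G#
- major 13th: D#

F# A# C# E# G# D#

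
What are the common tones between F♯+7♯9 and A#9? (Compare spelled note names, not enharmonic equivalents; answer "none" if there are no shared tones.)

A# – C##

F♯+7♯9 = F#, A#, C##, E, G##.
A#9 = A#, C##, E#, G#, B#.
Shared: A#, C##.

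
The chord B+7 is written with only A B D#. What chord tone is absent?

F##

B+7 = B, D#, F##, A. The voicing lacks the 5th (augmented 5th), F##.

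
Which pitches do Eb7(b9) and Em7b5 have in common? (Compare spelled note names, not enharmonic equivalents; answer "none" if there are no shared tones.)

G, Bb

Eb7(b9): Eb G Bb Db Fb
Em7b5: E G Bb D
Common to both → G, Bb.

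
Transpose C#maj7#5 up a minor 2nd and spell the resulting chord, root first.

C# up a minor 2nd → D. New chord: D augmented major seventh.
D — root
F# — major 3rd
A# — augmented 5th
C# — major 7th

D  F#  A#  C#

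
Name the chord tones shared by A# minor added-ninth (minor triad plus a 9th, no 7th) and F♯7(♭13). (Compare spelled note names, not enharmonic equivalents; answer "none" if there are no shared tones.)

A# minor added-ninth = A#, C#, E#, B#.
F♯7(♭13) = F#, A#, C#, E, D.
Shared: A#, C#.

A#, C#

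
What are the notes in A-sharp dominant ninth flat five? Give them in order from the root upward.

A-sharp dominant ninth flat five is a dominant ninth flat five built on A-sharp.
Root: A-sharp
Major 3rd (3rd): C-double-sharp
Diminished 5th (5th): E
Minor 7th (7th): G-sharp
Major 9th (9th): B-sharp

A-sharp  C-double-sharp  E  G-sharp  B-sharp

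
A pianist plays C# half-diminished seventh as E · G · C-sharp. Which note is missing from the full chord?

B

C# half-diminished seventh = C-sharp, E, G, B. The voicing lacks the 7th (minor 7th), B.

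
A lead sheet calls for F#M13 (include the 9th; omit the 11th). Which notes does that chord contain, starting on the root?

Root F#, quality major thirteenth:
Root: F#
Major 3rd (3rd): A#
Perfect 5th (5th): C#
Major 7th (7th): E#
Major 9th (9th): G#
Major 13th (13th): D#

F# – A# – C# – E# – G# – D#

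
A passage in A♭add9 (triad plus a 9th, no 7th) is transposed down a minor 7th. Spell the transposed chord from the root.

B♭  D  F  C

A♭ down a minor 7th → B♭. New chord: B♭ added-ninth.
root → B♭
3rd (major 3rd) → D
5th (perfect 5th) → F
9th (major 9th) → C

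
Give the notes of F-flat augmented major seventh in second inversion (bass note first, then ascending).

C Eb Fb Ab

In root position, F-flat augmented major seventh is Fb–Ab–C–Eb.
Second inversion puts the fifth (C) in the bass.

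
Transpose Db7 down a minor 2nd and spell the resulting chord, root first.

Transposed root: Db → C (minor 2nd down). So we spell C dominant seventh:
C — root
E — major 3rd
G — perfect 5th
Bb — minor 7th

C  E  G  Bb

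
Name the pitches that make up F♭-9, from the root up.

Fb Abb Cb Ebb Gb

F♭-9: minor ninth on Fb.
Root: Fb
Minor 3rd (3rd): Abb
Perfect 5th (5th): Cb
Minor 7th (7th): Ebb
Major 9th (9th): Gb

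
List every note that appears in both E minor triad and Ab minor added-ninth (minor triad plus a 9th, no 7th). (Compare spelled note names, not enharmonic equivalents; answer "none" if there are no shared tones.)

E minor triad: E G B
Ab minor added-ninth: A-flat C-flat E-flat B-flat
Common to both → none.

none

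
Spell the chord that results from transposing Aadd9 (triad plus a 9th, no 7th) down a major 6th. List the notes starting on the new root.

C  E  G  D

A down a major 6th → C. New chord: C added-ninth.
C — root
E — major 3rd
G — perfect 5th
D — major 9th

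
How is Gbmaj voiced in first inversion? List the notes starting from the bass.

In root position, Gbmaj is Gb–Bb–Db.
First inversion puts the third (Bb) in the bass.

Bb Db Gb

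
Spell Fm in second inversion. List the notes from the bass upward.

Fm = F–Ab–C; second inversion → fifth (C) lowest.

C F Ab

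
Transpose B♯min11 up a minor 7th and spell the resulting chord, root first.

A#, C#, E#, G#, B#, D#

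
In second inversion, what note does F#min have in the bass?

F#min = F♯–A–C♯. Second inversion → fifth in the bass = C♯.

C♯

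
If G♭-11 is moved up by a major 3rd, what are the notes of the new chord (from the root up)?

Transposed root: Gb → Bb (major 3rd up). So we spell Bb minor eleventh:
Root: Bb
Minor 3rd (3rd): Db
Perfect 5th (5th): F
Minor 7th (7th): Ab
Major 9th (9th): C
Perfect 11th (11th): Eb

Bb  Db  F  Ab  C  Eb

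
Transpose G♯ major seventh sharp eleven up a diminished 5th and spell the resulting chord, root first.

A diminished 5th up from G♯ is D, so the new chord is D major seventh sharp eleven.
Root: D
Major 3rd (3rd): F♯
Perfect 5th (5th): A
Major 7th (7th): C♯
Augmented 11th (11th): G♯

D, F♯, A, C♯, G♯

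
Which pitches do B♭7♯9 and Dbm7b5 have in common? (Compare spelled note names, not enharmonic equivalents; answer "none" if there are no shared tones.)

none

B♭7♯9: Bb D F Ab C#
Dbm7b5: Db Fb Abb Cb
Common to both → none.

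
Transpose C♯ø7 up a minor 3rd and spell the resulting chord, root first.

C# up a minor 3rd → E. New chord: E half-diminished seventh.
E — root
G — minor 3rd
Bb — diminished 5th
D — minor 7th

E – G – Bb – D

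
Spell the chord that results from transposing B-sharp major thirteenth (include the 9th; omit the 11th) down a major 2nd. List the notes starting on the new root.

B♯ down a major 2nd → A♯. New chord: A♯ major thirteenth.
Root: A♯
Major 3rd (3rd): C𝄪
Perfect 5th (5th): E♯
Major 7th (7th): G𝄪
Major 9th (9th): B♯
Major 13th (13th): F𝄪

A♯ – C𝄪 – E♯ – G𝄪 – B♯ – F𝄪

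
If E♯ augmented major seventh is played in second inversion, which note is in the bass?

B-double-sharp

E♯ augmented major seventh in root position is E-sharp–G-double-sharp–B-double-sharp–D-double-sharp.
Second inversion places the fifth in the bass, which is B-double-sharp.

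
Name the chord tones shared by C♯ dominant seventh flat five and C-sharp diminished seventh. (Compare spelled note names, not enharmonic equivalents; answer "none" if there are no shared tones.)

C-sharp  G

C♯ dominant seventh flat five = C-sharp, E-sharp, G, B.
C-sharp diminished seventh = C-sharp, E, G, B-flat.
Shared: C-sharp, G.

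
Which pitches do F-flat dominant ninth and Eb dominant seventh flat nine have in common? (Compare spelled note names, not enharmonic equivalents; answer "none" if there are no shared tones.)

F-flat

F-flat dominant ninth: F-flat A-flat C-flat E-double-flat G-flat
Eb dominant seventh flat nine: E-flat G B-flat D-flat F-flat
Common to both → F-flat.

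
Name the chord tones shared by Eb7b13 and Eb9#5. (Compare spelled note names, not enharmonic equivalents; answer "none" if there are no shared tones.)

Eb – G – Db

Eb7b13: Eb G Bb Db Cb
Eb9#5: Eb G B Db F
Common to both → Eb, G, Db.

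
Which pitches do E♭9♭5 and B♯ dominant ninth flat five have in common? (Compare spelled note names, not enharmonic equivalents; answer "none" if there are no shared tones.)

E♭9♭5 = Eb, G, Bbb, Db, F.
B♯ dominant ninth flat five = B#, D##, F#, A#, C##.
Shared: none.

none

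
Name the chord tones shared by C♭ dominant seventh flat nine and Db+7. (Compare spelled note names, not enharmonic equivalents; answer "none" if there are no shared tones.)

Cb

C♭ dominant seventh flat nine: Cb Eb Gb Bbb Dbb
Db+7: Db F A Cb
Common to both → Cb.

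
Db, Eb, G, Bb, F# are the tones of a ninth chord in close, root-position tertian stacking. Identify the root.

Eb

Arranged so that each adjacent pair is a third by letter name: Eb – G – Bb – Db – F#.
The bottom of that stack, Eb, is the root (this is Eb dominant seventh sharp nine).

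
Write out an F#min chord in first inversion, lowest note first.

In root position, F#min is F#–A–C#.
First inversion puts the third (A) in the bass.

A, C#, F#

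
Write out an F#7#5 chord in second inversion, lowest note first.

C##, E, F#, A#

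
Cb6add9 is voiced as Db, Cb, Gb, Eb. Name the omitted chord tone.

Ab

The full Cb6add9 chord is Cb, Eb, Gb, Ab, Db.
Comparing with the voicing, the major 6th (6th) — Ab — is absent.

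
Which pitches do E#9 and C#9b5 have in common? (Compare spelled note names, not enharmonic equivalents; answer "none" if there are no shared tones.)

E#, D#

E#9 = E#, G##, B#, D#, F##.
C#9b5 = C#, E#, G, B, D#.
Shared: E#, D#.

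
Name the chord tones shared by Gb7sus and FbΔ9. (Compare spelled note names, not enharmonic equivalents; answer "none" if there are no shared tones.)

G♭, C♭, F♭

Gb7sus: G♭ C♭ D♭ F♭
FbΔ9: F♭ A♭ C♭ E♭ G♭
Common to both → G♭, C♭, F♭.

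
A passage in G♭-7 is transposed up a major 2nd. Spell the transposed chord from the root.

G♭ up a major 2nd → A♭. New chord: A♭ minor seventh.
root → A♭
3rd (minor 3rd) → C♭
5th (perfect 5th) → E♭
7th (minor 7th) → G♭

A♭ – C♭ – E♭ – G♭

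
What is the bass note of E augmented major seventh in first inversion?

E augmented major seventh = E–G#–B#–D#. First inversion → third in the bass = G#.

G#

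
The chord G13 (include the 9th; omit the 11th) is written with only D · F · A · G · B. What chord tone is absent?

E

G13 = G, B, D, F, A, E. The voicing lacks the 13th (major 13th), E.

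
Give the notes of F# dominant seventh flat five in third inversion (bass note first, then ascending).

E, F-sharp, A-sharp, C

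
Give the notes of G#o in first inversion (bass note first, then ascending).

B, D, G#

In root position, G#o is G#–B–D.
First inversion puts the third (B) in the bass.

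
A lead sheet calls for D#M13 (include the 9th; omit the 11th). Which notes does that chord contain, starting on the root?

D#M13: major thirteenth on D#.
- root: D#
- major 3rd: F##
- perfect 5th: A#
- major 7th: C##
- major 9th: E#
- major 13th: B#

D#, F##, A#, C##, E#, B#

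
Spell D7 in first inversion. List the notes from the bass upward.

F#, A, C, D

In root position, D7 is D–F#–A–C.
First inversion puts the third (F#) in the bass.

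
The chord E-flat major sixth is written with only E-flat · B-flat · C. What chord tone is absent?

The full E-flat major sixth chord is E-flat, G, B-flat, C.
Comparing with the voicing, the major 3rd (3rd) — G — is absent.

G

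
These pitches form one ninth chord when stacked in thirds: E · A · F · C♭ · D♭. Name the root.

D♭

Arranged so that each adjacent pair is a third by letter name: D♭ – F – A – C♭ – E.
The bottom of that stack, D♭, is the root (this is D♭ dominant seventh sharp nine sharp five).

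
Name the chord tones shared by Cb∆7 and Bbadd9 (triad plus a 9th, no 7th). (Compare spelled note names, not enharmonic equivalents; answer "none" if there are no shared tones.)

B♭

Cb∆7 = C♭, E♭, G♭, B♭.
Bbadd9 = B♭, D, F, C.
Shared: B♭.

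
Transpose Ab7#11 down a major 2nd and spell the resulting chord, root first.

G♭, B♭, D♭, F♭, C

A major 2nd down from A♭ is G♭, so the new chord is G♭ dominant seventh sharp eleven.
- root: G♭
- major 3rd: B♭
- perfect 5th: D♭
- minor 7th: F♭
- augmented 11th: C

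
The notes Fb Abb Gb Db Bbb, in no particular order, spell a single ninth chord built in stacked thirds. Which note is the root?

Gb

Stacking in thirds gives Gb – Bbb – Db – Fb – Abb, so Gb is the root — Gb minor seventh flat nine.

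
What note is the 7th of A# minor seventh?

G#

A# minor seventh is built on A#; its 7th is a minor 7th above the root.
A seventh above A uses the letter G, and the minor 7th above A# is G#.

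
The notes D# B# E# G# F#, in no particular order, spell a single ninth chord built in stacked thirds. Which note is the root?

Arranged so that each adjacent pair is a third by letter name: E# – G# – B# – D# – F#.
The bottom of that stack, E#, is the root (this is E# minor seventh flat nine).

E#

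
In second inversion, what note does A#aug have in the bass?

A#aug = A♯–C𝄪–E𝄪. Second inversion → fifth in the bass = E𝄪.

E𝄪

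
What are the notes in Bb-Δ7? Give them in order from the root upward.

Bb Db F A

Bb-Δ7: minor-major seventh on Bb.
Root: Bb
Minor 3rd (3rd): Db
Perfect 5th (5th): F
Major 7th (7th): A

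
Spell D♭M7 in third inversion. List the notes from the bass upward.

In root position, D♭M7 is Db–F–Ab–C.
Third inversion puts the seventh (C) in the bass.

C  Db  F  Ab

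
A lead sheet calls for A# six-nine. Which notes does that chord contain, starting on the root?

A# six-nine: six-nine on A-sharp.
root → A-sharp
3rd (major 3rd) → C-double-sharp
5th (perfect 5th) → E-sharp
6th (major 6th) → F-double-sharp
9th (major 9th) → B-sharp

A-sharp, C-double-sharp, E-sharp, F-double-sharp, B-sharp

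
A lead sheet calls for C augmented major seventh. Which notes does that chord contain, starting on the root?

C augmented major seventh: augmented major seventh on C.
root → C
3rd (major 3rd) → E
5th (augmented 5th) → G-sharp
7th (major 7th) → B

C  E  G-sharp  B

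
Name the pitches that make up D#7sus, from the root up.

D#, G#, A#, C#

D#7sus: dominant seventh suspended fourth on D#.
- root: D#
- perfect 4th: G#
- perfect 5th: A#
- minor 7th: C#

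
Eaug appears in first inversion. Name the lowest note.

G♯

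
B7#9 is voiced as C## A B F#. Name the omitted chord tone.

D#

The full B7#9 chord is B, D#, F#, A, C##.
Comparing with the voicing, the major 3rd (3rd) — D# — is absent.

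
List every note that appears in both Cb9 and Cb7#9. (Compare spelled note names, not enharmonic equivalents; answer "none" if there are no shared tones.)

Cb9 = Cb, Eb, Gb, Bbb, Db.
Cb7#9 = Cb, Eb, Gb, Bbb, D.
Shared: Cb, Eb, Gb, Bbb.

Cb Eb Gb Bbb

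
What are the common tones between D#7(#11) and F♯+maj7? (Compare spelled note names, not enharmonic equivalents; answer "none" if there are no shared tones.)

A#

D#7(#11) = D#, F##, A#, C#, G##.
F♯+maj7 = F#, A#, C##, E#.
Shared: A#.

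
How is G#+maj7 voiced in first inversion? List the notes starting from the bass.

G#+maj7 = G♯–B♯–D𝄪–F𝄪; first inversion → third (B♯) lowest.

B♯, D𝄪, F𝄪, G♯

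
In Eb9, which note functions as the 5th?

Eb9 is built on Eb; its 5th is a perfect 5th above the root.
A fifth above E uses the letter B, and the perfect 5th above Eb is Bb.

Bb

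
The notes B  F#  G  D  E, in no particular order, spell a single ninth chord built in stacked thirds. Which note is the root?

E

Arranged so that each adjacent pair is a third by letter name: E – G – B – D – F#.
The bottom of that stack, E, is the root (this is E minor ninth).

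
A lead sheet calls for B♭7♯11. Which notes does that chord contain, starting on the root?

Bb, D, F, Ab, E

B♭7♯11 is a dominant seventh sharp eleven built on Bb.
root → Bb
3rd (major 3rd) → D
5th (perfect 5th) → F
7th (minor 7th) → Ab
11th (augmented 11th) → E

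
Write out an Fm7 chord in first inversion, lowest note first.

Fm7 = F–Ab–C–Eb; first inversion → third (Ab) lowest.

Ab C Eb F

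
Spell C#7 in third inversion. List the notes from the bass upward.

B, C♯, E♯, G♯

In root position, C#7 is C♯–E♯–G♯–B.
Third inversion puts the seventh (B) in the bass.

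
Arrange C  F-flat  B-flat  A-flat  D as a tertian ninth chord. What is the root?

Arranged so that each adjacent pair is a third by letter name: B-flat – D – F-flat – A-flat – C.
The bottom of that stack, B-flat, is the root (this is B-flat dominant ninth flat five).

B-flat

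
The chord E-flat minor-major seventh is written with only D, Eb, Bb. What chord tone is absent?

The full E-flat minor-major seventh chord is Eb, Gb, Bb, D.
Comparing with the voicing, the minor 3rd (3rd) — Gb — is absent.

Gb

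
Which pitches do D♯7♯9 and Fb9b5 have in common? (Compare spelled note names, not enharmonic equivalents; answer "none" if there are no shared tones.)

none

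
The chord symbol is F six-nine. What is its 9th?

G

Root of F six-nine = F. The 9th is a major 9th: F up a major 9th → G.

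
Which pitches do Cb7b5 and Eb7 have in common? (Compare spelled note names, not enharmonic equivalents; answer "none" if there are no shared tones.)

Eb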